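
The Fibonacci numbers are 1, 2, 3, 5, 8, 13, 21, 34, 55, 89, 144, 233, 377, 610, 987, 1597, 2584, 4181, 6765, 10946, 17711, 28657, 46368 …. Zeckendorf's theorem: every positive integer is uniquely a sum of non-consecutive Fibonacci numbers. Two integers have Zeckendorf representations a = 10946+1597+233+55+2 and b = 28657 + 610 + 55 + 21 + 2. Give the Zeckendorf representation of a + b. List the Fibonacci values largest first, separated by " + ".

The two numbers are 12833 and 29345, so their sum is 42178.
Greedily peel off the largest Fibonacci term at each step:
take 28657 (≤ 42178); 42178 − 28657 = 13521
take 10946 (≤ 13521); 13521 − 10946 = 2575
take 1597 (≤ 2575); 2575 − 1597 = 978
take 610 (≤ 978); 978 − 610 = 368
take 233 (≤ 368); 368 − 233 = 135
take 89 (≤ 135); 135 − 89 = 46
take 34 (≤ 46); 46 − 34 = 12
take 8 (≤ 12); 12 − 8 = 4
take 3 (≤ 4); 4 − 3 = 1
take 1 (≤ 1); 1 − 1 = 0

28657 + 10946 + 1597 + 610 + 233 + 89 + 34 + 8 + 3 + 1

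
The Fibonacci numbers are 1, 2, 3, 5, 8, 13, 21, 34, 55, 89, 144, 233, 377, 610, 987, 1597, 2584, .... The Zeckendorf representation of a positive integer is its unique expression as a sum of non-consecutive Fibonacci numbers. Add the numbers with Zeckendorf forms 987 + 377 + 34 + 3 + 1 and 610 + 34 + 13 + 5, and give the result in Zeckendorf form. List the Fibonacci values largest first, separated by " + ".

The two numbers are 1402 and 662, so their sum is 2064.
subtract 1597 from 2064: 467 remains
subtract 377 from 467: 90 remains
subtract 89 from 90: 1 remains
subtract 1 from 1: 0 remains

1597 + 377 + 89 + 1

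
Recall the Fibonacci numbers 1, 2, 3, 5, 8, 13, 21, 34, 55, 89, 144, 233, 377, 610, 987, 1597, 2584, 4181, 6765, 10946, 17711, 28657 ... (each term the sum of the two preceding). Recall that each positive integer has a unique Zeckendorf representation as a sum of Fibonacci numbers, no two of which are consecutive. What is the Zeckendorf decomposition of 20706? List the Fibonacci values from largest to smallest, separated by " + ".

17711 + 2584 + 377 + 34

17711 ≤ 20706 < 28657, so take 17711; remainder 2995
2584 ≤ 2995 < 4181, so take 2584; remainder 411
377 ≤ 411 < 610, so take 377; remainder 34
34 ≤ 34 < 55, so take 34; remainder 0
So 20706 = 17711 + 2584 + 377 + 34, with no two terms consecutive in the sequence.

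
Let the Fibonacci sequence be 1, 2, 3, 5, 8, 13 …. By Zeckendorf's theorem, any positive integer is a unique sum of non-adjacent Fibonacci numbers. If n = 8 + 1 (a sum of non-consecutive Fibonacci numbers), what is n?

9

8 + 1 = 9.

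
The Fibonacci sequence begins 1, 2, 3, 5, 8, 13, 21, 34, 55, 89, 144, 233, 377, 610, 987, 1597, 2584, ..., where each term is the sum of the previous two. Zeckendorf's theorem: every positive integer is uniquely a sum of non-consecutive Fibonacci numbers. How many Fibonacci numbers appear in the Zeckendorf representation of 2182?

2182: greatest Fibonacci not exceeding it is 1597, leaving 585
585: greatest Fibonacci not exceeding it is 377, leaving 208
208: greatest Fibonacci not exceeding it is 144, leaving 64
64: greatest Fibonacci not exceeding it is 55, leaving 9
9: greatest Fibonacci not exceeding it is 8, leaving 1
1: greatest Fibonacci not exceeding it is 1, leaving 0
2182 = 1597 + 377 + 144 + 55 + 8 + 1, which has 6 terms.

6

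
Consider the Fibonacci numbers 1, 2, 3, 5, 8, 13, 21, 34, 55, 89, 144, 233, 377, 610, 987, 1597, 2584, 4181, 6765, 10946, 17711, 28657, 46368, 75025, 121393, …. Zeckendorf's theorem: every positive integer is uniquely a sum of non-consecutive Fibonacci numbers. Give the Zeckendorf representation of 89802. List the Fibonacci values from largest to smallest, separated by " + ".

75025 + 10946 + 2584 + 987 + 233 + 21 + 5 + 1

Repeatedly subtract the largest Fibonacci number that fits:
subtract 75025 from 89802: 14777 remains
subtract 10946 from 14777: 3831 remains
subtract 2584 from 3831: 1247 remains
subtract 987 from 1247: 260 remains
subtract 233 from 260: 27 remains
subtract 21 from 27: 6 remains
subtract 5 from 6: 1 remains
subtract 1 from 1: 0 remains
So 89802 = 75025 + 10946 + 2584 + 987 + 233 + 21 + 5 + 1, with no two terms consecutive in the sequence.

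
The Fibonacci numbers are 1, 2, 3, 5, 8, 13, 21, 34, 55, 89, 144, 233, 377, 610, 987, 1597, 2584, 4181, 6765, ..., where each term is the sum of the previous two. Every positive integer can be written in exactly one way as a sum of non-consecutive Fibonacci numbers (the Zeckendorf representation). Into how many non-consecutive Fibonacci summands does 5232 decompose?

largest Fibonacci ≤ 5232 is 4181; 5232 − 4181 = 1051
largest Fibonacci ≤ 1051 is 987; 1051 − 987 = 64
largest Fibonacci ≤ 64 is 55; 64 − 55 = 9
largest Fibonacci ≤ 9 is 8; 9 − 8 = 1
largest Fibonacci ≤ 1 is 1; 1 − 1 = 0
5232 = 4181 + 987 + 55 + 8 + 1, which has 5 terms.

5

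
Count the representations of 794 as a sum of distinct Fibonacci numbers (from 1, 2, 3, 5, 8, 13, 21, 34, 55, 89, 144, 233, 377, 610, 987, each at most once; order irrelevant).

20

794 = 610+144+34+5+1 = 610+144+34+3+2+1 = 610+144+21+13+5+1 = 610+89+55+34+5+1 = 377+233+144+34+5+1 = … (15 more), for 20 in all.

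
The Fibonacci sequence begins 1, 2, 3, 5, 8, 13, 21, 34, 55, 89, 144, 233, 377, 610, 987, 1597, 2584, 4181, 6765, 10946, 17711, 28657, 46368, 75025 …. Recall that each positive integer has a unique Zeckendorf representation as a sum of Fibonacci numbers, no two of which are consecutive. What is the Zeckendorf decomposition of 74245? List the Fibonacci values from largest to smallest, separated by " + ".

Greedily peel off the largest Fibonacci term at each step:
take 46368 (≤ 74245); 74245 − 46368 = 27877
take 17711 (≤ 27877); 27877 − 17711 = 10166
take 6765 (≤ 10166); 10166 − 6765 = 3401
take 2584 (≤ 3401); 3401 − 2584 = 817
take 610 (≤ 817); 817 − 610 = 207
take 144 (≤ 207); 207 − 144 = 63
take 55 (≤ 63); 63 − 55 = 8
take 8 (≤ 8); 8 − 8 = 0
So 74245 = 46368 + 17711 + 6765 + 2584 + 610 + 144 + 55 + 8, with no two terms consecutive in the sequence.

46368 + 17711 + 6765 + 2584 + 610 + 144 + 55 + 8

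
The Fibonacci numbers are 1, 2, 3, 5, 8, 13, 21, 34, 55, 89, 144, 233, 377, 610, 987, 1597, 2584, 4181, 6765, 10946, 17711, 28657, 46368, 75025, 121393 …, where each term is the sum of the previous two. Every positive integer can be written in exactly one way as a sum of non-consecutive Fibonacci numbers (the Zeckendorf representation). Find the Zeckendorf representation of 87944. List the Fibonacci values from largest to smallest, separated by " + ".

75025 + 10946 + 1597 + 233 + 89 + 34 + 13 + 5 + 2

Greedily peel off the largest Fibonacci term at each step:
87944 − 75025 = 12919
12919 − 10946 = 1973
1973 − 1597 = 376
376 − 233 = 143
143 − 89 = 54
54 − 34 = 20
20 − 13 = 7
7 − 5 = 2
2 − 2 = 0
So 87944 = 75025 + 10946 + 1597 + 233 + 89 + 34 + 13 + 5 + 2, with no two terms consecutive in the sequence.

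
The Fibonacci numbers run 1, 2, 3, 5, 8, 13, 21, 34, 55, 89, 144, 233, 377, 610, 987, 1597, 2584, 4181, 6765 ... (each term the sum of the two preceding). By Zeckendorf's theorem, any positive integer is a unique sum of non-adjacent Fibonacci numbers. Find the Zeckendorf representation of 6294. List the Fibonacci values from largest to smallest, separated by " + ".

4181 ≤ 6294 < 6765, so take 4181; remainder 2113
1597 ≤ 2113 < 2584, so take 1597; remainder 516
377 ≤ 516 < 610, so take 377; remainder 139
89 ≤ 139 < 144, so take 89; remainder 50
34 ≤ 50 < 55, so take 34; remainder 16
13 ≤ 16 < 21, so take 13; remainder 3
3 ≤ 3 < 5, so take 3; remainder 0
So 6294 = 4181 + 1597 + 377 + 89 + 34 + 13 + 3, with no two terms consecutive in the sequence.

4181 + 1597 + 377 + 89 + 34 + 13 + 3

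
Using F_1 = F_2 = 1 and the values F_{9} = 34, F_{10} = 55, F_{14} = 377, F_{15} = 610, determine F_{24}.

By the addition formula F_{m+n} = F_m F_{n+1} + F_{m−1} F_n with m=15, n=9: F_{24} = 610·55 + 377·34 = 33550 + 12818 = 46368.

46368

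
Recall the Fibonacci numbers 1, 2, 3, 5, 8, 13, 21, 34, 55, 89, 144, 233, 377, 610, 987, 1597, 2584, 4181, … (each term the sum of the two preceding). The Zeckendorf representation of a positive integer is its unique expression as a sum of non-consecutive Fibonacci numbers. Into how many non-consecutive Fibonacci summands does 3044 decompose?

6

take 2584 (≤ 3044); 3044 − 2584 = 460
take 377 (≤ 460); 460 − 377 = 83
take 55 (≤ 83); 83 − 55 = 28
take 21 (≤ 28); 28 − 21 = 7
take 5 (≤ 7); 7 − 5 = 2
take 2 (≤ 2); 2 − 2 = 0
3044 = 2584 + 377 + 55 + 21 + 5 + 2, which has 6 terms.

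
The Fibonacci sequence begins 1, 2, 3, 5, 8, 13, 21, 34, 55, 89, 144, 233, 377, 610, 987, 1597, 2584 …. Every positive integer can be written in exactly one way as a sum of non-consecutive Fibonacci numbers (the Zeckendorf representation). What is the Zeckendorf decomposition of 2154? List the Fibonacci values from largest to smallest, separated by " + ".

take 1597 (≤ 2154); 2154 − 1597 = 557
take 377 (≤ 557); 557 − 377 = 180
take 144 (≤ 180); 180 − 144 = 36
take 34 (≤ 36); 36 − 34 = 2
take 2 (≤ 2); 2 − 2 = 0
So 2154 = 1597 + 377 + 144 + 34 + 2, with no two terms consecutive in the sequence.

1597 + 377 + 144 + 34 + 2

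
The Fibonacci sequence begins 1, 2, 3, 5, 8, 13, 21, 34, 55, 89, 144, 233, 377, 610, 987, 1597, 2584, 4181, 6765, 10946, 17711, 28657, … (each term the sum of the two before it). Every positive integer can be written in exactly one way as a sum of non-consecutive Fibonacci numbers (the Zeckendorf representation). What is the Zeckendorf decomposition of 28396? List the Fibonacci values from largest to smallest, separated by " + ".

Repeatedly subtract the largest Fibonacci number that fits:
subtract 17711 from 28396: 10685 remains
subtract 6765 from 10685: 3920 remains
subtract 2584 from 3920: 1336 remains
subtract 987 from 1336: 349 remains
subtract 233 from 349: 116 remains
subtract 89 from 116: 27 remains
subtract 21 from 27: 6 remains
subtract 5 from 6: 1 remains
subtract 1 from 1: 0 remains
So 28396 = 17711 + 6765 + 2584 + 987 + 233 + 89 + 21 + 5 + 1, with no two terms consecutive in the sequence.

17711 + 6765 + 2584 + 987 + 233 + 89 + 21 + 5 + 1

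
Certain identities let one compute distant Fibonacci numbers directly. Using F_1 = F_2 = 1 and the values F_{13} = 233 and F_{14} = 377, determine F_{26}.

121393

By the doubling identity F_{2k} = F_k(2F_{k+1} − F_k): F_{26} = 233·(2·377 − 233) = 233·521 = 121393.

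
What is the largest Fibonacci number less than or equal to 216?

144 ≤ 216 < 233, so the largest Fibonacci number not exceeding 216 is 144.

144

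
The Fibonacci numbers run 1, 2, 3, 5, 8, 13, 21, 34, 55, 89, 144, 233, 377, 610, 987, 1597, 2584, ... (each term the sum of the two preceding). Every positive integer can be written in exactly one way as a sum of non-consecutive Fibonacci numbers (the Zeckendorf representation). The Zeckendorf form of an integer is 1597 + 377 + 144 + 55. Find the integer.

2173

1597 + 377 + 144 + 55 = 2173.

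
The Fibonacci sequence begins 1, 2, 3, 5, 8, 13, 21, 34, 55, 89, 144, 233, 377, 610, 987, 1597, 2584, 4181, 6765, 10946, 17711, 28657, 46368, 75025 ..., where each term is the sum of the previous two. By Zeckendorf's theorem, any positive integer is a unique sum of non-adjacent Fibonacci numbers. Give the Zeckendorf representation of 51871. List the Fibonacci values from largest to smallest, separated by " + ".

46368 + 4181 + 987 + 233 + 89 + 13

51871 − 46368 = 5503
5503 − 4181 = 1322
1322 − 987 = 335
335 − 233 = 102
102 − 89 = 13
13 − 13 = 0
So 51871 = 46368 + 4181 + 987 + 233 + 89 + 13, with no two terms consecutive in the sequence.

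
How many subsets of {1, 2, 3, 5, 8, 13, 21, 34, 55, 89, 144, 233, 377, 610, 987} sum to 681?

681 = 610+55+13+3 = 610+55+13+2+1 = 610+55+8+5+3 = 610+34+21+13+3 = … (20 more), for 24 in all.

24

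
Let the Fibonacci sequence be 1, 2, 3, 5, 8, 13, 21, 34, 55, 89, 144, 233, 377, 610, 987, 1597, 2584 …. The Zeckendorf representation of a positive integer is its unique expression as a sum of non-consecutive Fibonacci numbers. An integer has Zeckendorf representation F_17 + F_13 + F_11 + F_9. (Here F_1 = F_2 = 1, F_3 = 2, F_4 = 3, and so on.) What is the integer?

1953

F_17 + F_13 + F_11 + F_9 = 1597 + 233 + 89 + 34 = 1953.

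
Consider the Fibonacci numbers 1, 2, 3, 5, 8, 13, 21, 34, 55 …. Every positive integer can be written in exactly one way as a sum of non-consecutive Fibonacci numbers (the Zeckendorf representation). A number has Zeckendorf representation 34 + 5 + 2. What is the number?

41

34 + 5 + 2 = 41.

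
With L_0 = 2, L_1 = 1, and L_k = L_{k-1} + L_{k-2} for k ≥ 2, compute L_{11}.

199

Iterating the recurrence up to L_{5} = 11 and L_{4} = 7:
L_{6} = L_{5} + L_{4} = 11 + 7 = 18
L_{7} = L_{6} + L_{5} = 18 + 11 = 29
L_{8} = L_{7} + L_{6} = 29 + 18 = 47
L_{9} = L_{8} + L_{7} = 47 + 29 = 76
L_{10} = L_{9} + L_{8} = 76 + 47 = 123
L_{11} = L_{10} + L_{9} = 123 + 76 = 199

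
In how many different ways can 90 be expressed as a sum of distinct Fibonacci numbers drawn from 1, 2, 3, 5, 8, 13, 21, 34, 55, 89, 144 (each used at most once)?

Starting from the Zeckendorf form and repeatedly splitting a term F_k into F_{k−1} + F_{k−2} (when neither is already used) reaches every representation.
90 = 89+1 = 55+34+1 = 55+21+13+1 = 55+21+8+5+1 = … (1 more), for 5 in all.

5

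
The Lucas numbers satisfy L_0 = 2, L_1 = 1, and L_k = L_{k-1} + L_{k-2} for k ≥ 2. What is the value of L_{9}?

76

Iterating the recurrence up to L_{5} = 11 and L_{4} = 7:
L_{6} = L_{5} + L_{4} = 11 + 7 = 18
L_{7} = L_{6} + L_{5} = 18 + 11 = 29
L_{8} = L_{7} + L_{6} = 29 + 18 = 47
L_{9} = L_{8} + L_{7} = 47 + 29 = 76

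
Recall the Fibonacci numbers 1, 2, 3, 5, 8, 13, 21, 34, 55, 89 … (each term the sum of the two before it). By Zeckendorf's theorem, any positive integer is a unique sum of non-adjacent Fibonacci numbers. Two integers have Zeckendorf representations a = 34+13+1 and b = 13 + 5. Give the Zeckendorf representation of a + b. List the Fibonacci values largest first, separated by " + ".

55 + 8 + 3

The two numbers are 48 and 18, so their sum is 66.
Greedily peel off the largest Fibonacci term at each step:
55 ≤ 66 < 89, so take 55; remainder 11
8 ≤ 11 < 13, so take 8; remainder 3
3 ≤ 3 < 5, so take 3; remainder 0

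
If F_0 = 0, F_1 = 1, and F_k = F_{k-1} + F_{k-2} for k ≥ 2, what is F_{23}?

28657

Iterating the recurrence up to F_{19} = 4181 and F_{18} = 2584:
F_{20} = F_{19} + F_{18} = 4181 + 2584 = 6765
F_{21} = F_{20} + F_{19} = 6765 + 4181 = 10946
F_{22} = F_{21} + F_{20} = 10946 + 6765 = 17711
F_{23} = F_{22} + F_{21} = 17711 + 10946 = 28657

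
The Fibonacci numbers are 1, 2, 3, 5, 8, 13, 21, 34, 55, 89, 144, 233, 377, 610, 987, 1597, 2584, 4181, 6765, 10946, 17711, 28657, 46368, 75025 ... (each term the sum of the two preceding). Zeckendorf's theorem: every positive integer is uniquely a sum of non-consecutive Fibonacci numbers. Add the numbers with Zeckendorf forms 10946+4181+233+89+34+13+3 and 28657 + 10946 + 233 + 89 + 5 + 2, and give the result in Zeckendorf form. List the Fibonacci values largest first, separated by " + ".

46368 + 6765 + 1597 + 610 + 89 + 2

The two numbers are 15499 and 39932, so their sum is 55431.
Greedily peel off the largest Fibonacci term at each step:
55431: greatest Fibonacci not exceeding it is 46368, leaving 9063
9063: greatest Fibonacci not exceeding it is 6765, leaving 2298
2298: greatest Fibonacci not exceeding it is 1597, leaving 701
701: greatest Fibonacci not exceeding it is 610, leaving 91
91: greatest Fibonacci not exceeding it is 89, leaving 2
2: greatest Fibonacci not exceeding it is 2, leaving 0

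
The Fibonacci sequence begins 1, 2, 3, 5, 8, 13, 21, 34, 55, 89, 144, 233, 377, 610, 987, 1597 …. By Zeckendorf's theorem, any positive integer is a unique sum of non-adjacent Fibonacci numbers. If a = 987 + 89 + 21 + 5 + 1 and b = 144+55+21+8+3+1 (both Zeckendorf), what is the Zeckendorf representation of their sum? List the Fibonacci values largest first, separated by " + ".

987 + 233 + 89 + 21 + 5

The two numbers are 1103 and 232, so their sum is 1335.
Greedy algorithm:
take 987 (≤ 1335); 1335 − 987 = 348
take 233 (≤ 348); 348 − 233 = 115
take 89 (≤ 115); 115 − 89 = 26
take 21 (≤ 26); 26 − 21 = 5
take 5 (≤ 5); 5 − 5 = 0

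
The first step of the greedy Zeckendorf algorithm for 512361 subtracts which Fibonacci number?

317811 ≤ 512361 < 514229, so the largest Fibonacci number not exceeding 512361 is 317811.

317811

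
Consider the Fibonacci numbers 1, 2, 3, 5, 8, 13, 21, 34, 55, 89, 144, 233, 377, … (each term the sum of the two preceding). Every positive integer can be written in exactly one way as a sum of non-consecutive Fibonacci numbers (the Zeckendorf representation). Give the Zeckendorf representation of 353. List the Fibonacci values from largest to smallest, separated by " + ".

353: greatest Fibonacci not exceeding it is 233, leaving 120
120: greatest Fibonacci not exceeding it is 89, leaving 31
31: greatest Fibonacci not exceeding it is 21, leaving 10
10: greatest Fibonacci not exceeding it is 8, leaving 2
2: greatest Fibonacci not exceeding it is 2, leaving 0
So 353 = 233 + 89 + 21 + 8 + 2, with no two terms consecutive in the sequence.

233 + 89 + 21 + 8 + 2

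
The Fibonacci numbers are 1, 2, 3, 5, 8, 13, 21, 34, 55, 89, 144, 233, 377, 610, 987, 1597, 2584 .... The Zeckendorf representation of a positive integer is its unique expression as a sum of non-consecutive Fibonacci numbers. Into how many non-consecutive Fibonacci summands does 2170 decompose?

6

Greedy algorithm:
subtract 1597 from 2170: 573 remains
subtract 377 from 573: 196 remains
subtract 144 from 196: 52 remains
subtract 34 from 52: 18 remains
subtract 13 from 18: 5 remains
subtract 5 from 5: 0 remains
2170 = 1597 + 377 + 144 + 34 + 13 + 5, which has 6 terms.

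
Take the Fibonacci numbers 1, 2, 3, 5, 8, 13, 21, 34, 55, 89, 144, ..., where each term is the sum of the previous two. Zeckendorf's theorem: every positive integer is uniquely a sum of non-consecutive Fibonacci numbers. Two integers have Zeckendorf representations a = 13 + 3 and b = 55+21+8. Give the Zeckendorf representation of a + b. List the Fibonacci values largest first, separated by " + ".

The two numbers are 16 and 84, so their sum is 100.
100 − 89 = 11
11 − 8 = 3
3 − 3 = 0

89 + 8 + 3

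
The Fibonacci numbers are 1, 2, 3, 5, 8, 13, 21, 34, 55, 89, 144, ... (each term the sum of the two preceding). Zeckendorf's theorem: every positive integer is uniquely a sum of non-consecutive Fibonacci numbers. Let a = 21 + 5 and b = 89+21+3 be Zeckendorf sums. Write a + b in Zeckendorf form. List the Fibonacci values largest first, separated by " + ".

89 + 34 + 13 + 3

The two numbers are 26 and 113, so their sum is 139.
take 89 (≤ 139); 139 − 89 = 50
take 34 (≤ 50); 50 − 34 = 16
take 13 (≤ 16); 16 − 13 = 3
take 3 (≤ 3); 3 − 3 = 0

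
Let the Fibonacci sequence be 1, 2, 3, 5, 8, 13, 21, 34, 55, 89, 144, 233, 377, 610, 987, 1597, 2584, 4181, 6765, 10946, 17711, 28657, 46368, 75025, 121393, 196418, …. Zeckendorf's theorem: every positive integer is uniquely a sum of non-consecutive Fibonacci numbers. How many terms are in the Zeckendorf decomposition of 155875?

6

Greedy algorithm:
155875 − 121393 = 34482
34482 − 28657 = 5825
5825 − 4181 = 1644
1644 − 1597 = 47
47 − 34 = 13
13 − 13 = 0
155875 = 121393 + 28657 + 4181 + 1597 + 34 + 13, which has 6 terms.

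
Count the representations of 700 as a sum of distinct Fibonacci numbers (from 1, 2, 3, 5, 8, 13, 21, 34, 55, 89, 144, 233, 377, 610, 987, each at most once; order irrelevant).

700 = 610+89+1 = 610+55+34+1 = 377+233+89+1 = 610+55+21+13+1 = 377+233+55+34+1 = … (9 more), for 14 in all.

14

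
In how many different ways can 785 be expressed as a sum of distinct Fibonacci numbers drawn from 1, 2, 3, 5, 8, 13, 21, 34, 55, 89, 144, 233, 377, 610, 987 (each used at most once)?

785 = 610+144+21+8+2 = 610+144+21+5+3+2 = 610+89+55+21+8+2 = 377+233+144+21+8+2 = 610+144+13+8+5+3+2 = … (9 more), for 14 in all.

14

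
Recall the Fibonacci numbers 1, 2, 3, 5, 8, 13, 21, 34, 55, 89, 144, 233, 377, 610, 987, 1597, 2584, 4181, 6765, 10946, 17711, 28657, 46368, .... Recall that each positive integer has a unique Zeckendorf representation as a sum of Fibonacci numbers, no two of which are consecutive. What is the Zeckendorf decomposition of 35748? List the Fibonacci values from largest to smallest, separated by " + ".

28657 + 6765 + 233 + 89 + 3 + 1

28657 ≤ 35748 < 46368, so take 28657; remainder 7091
6765 ≤ 7091 < 10946, so take 6765; remainder 326
233 ≤ 326 < 377, so take 233; remainder 93
89 ≤ 93 < 144, so take 89; remainder 4
3 ≤ 4 < 5, so take 3; remainder 1
1 ≤ 1 < 2, so take 1; remainder 0
So 35748 = 28657 + 6765 + 233 + 89 + 3 + 1, with no two terms consecutive in the sequence.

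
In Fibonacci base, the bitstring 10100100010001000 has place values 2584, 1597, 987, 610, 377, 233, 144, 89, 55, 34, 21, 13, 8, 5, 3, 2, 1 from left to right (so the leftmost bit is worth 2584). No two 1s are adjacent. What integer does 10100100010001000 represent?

3843

Summing the place values of the 1 bits: 2584 + 987 + 233 + 34 + 5 = 3843.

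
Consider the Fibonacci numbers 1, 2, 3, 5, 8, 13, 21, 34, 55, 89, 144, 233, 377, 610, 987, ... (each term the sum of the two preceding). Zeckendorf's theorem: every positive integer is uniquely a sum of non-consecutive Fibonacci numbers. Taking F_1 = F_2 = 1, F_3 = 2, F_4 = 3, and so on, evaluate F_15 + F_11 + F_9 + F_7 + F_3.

F_15 + F_11 + F_9 + F_7 + F_3 = 610 + 89 + 34 + 13 + 2 = 748.

748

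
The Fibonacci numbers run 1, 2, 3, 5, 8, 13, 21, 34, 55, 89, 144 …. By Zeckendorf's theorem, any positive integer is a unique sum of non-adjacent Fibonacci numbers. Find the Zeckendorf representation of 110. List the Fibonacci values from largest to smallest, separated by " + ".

89 + 21

110: greatest Fibonacci not exceeding it is 89, leaving 21
21: greatest Fibonacci not exceeding it is 21, leaving 0
So 110 = 89 + 21, with no two terms consecutive in the sequence.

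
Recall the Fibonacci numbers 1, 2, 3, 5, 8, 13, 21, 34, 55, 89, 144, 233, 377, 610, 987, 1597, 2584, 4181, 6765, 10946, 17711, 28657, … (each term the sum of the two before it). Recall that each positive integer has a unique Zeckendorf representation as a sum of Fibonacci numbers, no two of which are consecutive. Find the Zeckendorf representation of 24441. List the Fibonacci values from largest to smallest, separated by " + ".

24441: greatest Fibonacci not exceeding it is 17711, leaving 6730
6730: greatest Fibonacci not exceeding it is 4181, leaving 2549
2549: greatest Fibonacci not exceeding it is 1597, leaving 952
952: greatest Fibonacci not exceeding it is 610, leaving 342
342: greatest Fibonacci not exceeding it is 233, leaving 109
109: greatest Fibonacci not exceeding it is 89, leaving 20
20: greatest Fibonacci not exceeding it is 13, leaving 7
7: greatest Fibonacci not exceeding it is 5, leaving 2
2: greatest Fibonacci not exceeding it is 2, leaving 0
So 24441 = 17711 + 4181 + 1597 + 610 + 233 + 89 + 13 + 5 + 2, with no two terms consecutive in the sequence.

17711 + 4181 + 1597 + 610 + 233 + 89 + 13 + 5 + 2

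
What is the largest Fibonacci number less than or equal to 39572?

28657 ≤ 39572 < 46368, so the largest Fibonacci number not exceeding 39572 is 28657.

28657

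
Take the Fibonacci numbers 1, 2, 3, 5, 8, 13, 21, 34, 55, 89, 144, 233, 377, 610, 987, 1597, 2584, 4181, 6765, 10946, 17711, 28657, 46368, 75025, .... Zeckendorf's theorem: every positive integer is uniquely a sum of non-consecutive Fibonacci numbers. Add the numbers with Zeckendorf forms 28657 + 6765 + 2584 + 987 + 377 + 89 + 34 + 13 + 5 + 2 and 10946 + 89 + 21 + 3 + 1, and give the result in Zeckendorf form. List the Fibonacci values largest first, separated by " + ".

The two numbers are 39513 and 11060, so their sum is 50573.
50573 − 46368 = 4205
4205 − 4181 = 24
24 − 21 = 3
3 − 3 = 0

46368 + 4181 + 21 + 3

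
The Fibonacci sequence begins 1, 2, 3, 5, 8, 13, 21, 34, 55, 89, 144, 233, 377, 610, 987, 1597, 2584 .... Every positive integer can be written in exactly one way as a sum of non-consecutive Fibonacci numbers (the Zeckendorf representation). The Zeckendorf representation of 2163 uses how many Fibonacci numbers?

6

largest Fibonacci ≤ 2163 is 1597; 2163 − 1597 = 566
largest Fibonacci ≤ 566 is 377; 566 − 377 = 189
largest Fibonacci ≤ 189 is 144; 189 − 144 = 45
largest Fibonacci ≤ 45 is 34; 45 − 34 = 11
largest Fibonacci ≤ 11 is 8; 11 − 8 = 3
largest Fibonacci ≤ 3 is 3; 3 − 3 = 0
2163 = 1597 + 377 + 144 + 34 + 8 + 3, which has 6 terms.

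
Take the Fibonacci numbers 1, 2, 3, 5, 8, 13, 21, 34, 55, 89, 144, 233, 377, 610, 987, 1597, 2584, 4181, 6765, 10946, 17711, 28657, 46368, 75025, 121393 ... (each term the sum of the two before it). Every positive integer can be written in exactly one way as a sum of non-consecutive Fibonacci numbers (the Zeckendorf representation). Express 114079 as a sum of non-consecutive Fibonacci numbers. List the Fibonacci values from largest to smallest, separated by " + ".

75025 + 28657 + 6765 + 2584 + 987 + 55 + 5 + 1

largest Fibonacci ≤ 114079 is 75025; 114079 − 75025 = 39054
largest Fibonacci ≤ 39054 is 28657; 39054 − 28657 = 10397
largest Fibonacci ≤ 10397 is 6765; 10397 − 6765 = 3632
largest Fibonacci ≤ 3632 is 2584; 3632 − 2584 = 1048
largest Fibonacci ≤ 1048 is 987; 1048 − 987 = 61
largest Fibonacci ≤ 61 is 55; 61 − 55 = 6
largest Fibonacci ≤ 6 is 5; 6 − 5 = 1
largest Fibonacci ≤ 1 is 1; 1 − 1 = 0
So 114079 = 75025 + 28657 + 6765 + 2584 + 987 + 55 + 5 + 1, with no two terms consecutive in the sequence.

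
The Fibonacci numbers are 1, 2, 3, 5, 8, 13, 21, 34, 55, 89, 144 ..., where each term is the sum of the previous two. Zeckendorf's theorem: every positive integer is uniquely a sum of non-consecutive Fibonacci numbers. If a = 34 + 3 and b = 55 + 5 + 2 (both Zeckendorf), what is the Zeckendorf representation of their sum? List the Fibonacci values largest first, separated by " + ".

89 + 8 + 2

The two numbers are 37 and 62, so their sum is 99.
Greedily peel off the largest Fibonacci term at each step:
99 − 89 = 10
10 − 8 = 2
2 − 2 = 0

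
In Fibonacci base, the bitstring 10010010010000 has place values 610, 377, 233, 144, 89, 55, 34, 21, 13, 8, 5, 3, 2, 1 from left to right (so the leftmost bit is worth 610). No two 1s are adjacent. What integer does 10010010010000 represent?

Summing the place values of the 1 bits: 610 + 144 + 34 + 8 = 796.

796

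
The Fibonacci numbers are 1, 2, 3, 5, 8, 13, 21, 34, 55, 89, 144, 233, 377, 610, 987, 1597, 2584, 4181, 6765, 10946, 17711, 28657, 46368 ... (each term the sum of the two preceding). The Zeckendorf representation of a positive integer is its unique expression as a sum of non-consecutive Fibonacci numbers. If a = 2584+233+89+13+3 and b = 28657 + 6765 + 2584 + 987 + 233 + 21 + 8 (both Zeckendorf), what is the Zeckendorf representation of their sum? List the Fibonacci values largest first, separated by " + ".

28657 + 10946 + 1597 + 610 + 233 + 89 + 34 + 8 + 3

The two numbers are 2922 and 39255, so their sum is 42177.
42177 − 28657 = 13520
13520 − 10946 = 2574
2574 − 1597 = 977
977 − 610 = 367
367 − 233 = 134
134 − 89 = 45
45 − 34 = 11
11 − 8 = 3
3 − 3 = 0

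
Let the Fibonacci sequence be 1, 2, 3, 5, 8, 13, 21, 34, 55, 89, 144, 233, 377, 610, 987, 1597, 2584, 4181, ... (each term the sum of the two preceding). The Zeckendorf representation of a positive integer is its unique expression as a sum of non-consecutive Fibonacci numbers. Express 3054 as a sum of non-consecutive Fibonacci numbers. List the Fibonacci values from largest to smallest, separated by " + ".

largest Fibonacci ≤ 3054 is 2584; 3054 − 2584 = 470
largest Fibonacci ≤ 470 is 377; 470 − 377 = 93
largest Fibonacci ≤ 93 is 89; 93 − 89 = 4
largest Fibonacci ≤ 4 is 3; 4 − 3 = 1
largest Fibonacci ≤ 1 is 1; 1 − 1 = 0
So 3054 = 2584 + 377 + 89 + 3 + 1, with no two terms consecutive in the sequence.

2584 + 377 + 89 + 3 + 1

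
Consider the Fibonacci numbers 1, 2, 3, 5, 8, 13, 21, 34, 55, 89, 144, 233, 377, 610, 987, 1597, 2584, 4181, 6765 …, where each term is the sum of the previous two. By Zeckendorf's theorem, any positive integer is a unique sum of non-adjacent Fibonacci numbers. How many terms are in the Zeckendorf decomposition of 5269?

6

largest Fibonacci ≤ 5269 is 4181; 5269 − 4181 = 1088
largest Fibonacci ≤ 1088 is 987; 1088 − 987 = 101
largest Fibonacci ≤ 101 is 89; 101 − 89 = 12
largest Fibonacci ≤ 12 is 8; 12 − 8 = 4
largest Fibonacci ≤ 4 is 3; 4 − 3 = 1
largest Fibonacci ≤ 1 is 1; 1 − 1 = 0
5269 = 4181 + 987 + 89 + 8 + 3 + 1, which has 6 terms.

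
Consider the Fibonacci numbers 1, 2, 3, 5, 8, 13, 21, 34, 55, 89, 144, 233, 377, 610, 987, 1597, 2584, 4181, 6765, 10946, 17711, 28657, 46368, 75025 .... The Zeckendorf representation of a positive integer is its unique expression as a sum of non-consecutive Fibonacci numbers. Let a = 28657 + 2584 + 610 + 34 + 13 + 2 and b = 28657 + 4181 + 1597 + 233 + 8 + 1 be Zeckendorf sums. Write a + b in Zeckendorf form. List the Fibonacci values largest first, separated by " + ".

The two numbers are 31900 and 34677, so their sum is 66577.
Greedily peel off the largest Fibonacci term at each step:
largest Fibonacci ≤ 66577 is 46368; 66577 − 46368 = 20209
largest Fibonacci ≤ 20209 is 17711; 20209 − 17711 = 2498
largest Fibonacci ≤ 2498 is 1597; 2498 − 1597 = 901
largest Fibonacci ≤ 901 is 610; 901 − 610 = 291
largest Fibonacci ≤ 291 is 233; 291 − 233 = 58
largest Fibonacci ≤ 58 is 55; 58 − 55 = 3
largest Fibonacci ≤ 3 is 3; 3 − 3 = 0

46368 + 17711 + 1597 + 610 + 233 + 55 + 3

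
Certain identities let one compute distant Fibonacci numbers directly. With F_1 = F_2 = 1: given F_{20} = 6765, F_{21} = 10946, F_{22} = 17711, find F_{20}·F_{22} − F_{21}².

-1

6765·17711 − 10946² = 119814915 − 119814916 = -1. (Cassini's identity: F_{k−1}F_{k+1} − F_k² = (−1)^k.)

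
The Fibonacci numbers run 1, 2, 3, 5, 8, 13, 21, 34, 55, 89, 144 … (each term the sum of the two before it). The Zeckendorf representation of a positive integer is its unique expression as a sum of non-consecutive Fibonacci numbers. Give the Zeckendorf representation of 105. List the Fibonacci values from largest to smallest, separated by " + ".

take 89 (≤ 105); 105 − 89 = 16
take 13 (≤ 16); 16 − 13 = 3
take 3 (≤ 3); 3 − 3 = 0
So 105 = 89 + 13 + 3, with no two terms consecutive in the sequence.

89 + 13 + 3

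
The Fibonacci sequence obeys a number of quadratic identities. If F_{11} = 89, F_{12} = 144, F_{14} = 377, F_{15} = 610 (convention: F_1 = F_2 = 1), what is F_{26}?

By the addition formula F_{m+n} = F_m F_{n+1} + F_{m−1} F_n with m=15, n=11: F_{26} = 610·144 + 377·89 = 87840 + 33553 = 121393.

121393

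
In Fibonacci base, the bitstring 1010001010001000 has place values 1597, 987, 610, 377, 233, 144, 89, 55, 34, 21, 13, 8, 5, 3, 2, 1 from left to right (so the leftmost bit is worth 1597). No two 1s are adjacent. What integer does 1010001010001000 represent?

2335

Summing the place values of the 1 bits: 1597 + 610 + 89 + 34 + 5 = 2335.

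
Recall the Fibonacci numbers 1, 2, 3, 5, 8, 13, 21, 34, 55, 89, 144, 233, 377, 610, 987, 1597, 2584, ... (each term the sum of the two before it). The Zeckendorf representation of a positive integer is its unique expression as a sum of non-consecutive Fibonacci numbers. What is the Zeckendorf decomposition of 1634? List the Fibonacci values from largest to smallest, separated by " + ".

1597 + 34 + 3

take 1597 (≤ 1634); 1634 − 1597 = 37
take 34 (≤ 37); 37 − 34 = 3
take 3 (≤ 3); 3 − 3 = 0
So 1634 = 1597 + 34 + 3, with no two terms consecutive in the sequence.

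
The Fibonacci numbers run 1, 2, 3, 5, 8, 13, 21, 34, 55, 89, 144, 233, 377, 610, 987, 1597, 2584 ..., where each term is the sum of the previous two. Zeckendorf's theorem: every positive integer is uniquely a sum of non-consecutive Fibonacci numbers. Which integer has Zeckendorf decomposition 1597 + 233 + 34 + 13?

1597 + 233 + 34 + 13 = 1877.

1877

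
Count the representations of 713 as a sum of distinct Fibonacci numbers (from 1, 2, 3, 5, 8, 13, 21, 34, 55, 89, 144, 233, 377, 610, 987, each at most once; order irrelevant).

21

Each representation comes from the Zeckendorf form by replacing some F_k with F_{k−1} + F_{k−2} where possible.
713 = 610+89+13+1 = 610+89+8+5+1 = 610+55+34+13+1 = … (18 more), for 21 in all.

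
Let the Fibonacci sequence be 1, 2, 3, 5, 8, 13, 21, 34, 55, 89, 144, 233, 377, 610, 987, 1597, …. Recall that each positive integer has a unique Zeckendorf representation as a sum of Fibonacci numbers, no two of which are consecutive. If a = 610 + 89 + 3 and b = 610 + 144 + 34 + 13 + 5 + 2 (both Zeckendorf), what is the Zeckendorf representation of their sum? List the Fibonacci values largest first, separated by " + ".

The two numbers are 702 and 808, so their sum is 1510.
Repeatedly subtract the largest Fibonacci number that fits:
take 987 (≤ 1510); 1510 − 987 = 523
take 377 (≤ 523); 523 − 377 = 146
take 144 (≤ 146); 146 − 144 = 2
take 2 (≤ 2); 2 − 2 = 0

987 + 377 + 144 + 2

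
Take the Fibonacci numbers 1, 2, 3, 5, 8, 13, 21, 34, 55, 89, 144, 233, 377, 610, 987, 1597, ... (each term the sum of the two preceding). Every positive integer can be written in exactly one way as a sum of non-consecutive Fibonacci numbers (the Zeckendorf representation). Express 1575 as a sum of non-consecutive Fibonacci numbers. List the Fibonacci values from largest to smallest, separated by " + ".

987 + 377 + 144 + 55 + 8 + 3 + 1

Repeatedly subtract the largest Fibonacci number that fits:
largest Fibonacci ≤ 1575 is 987; 1575 − 987 = 588
largest Fibonacci ≤ 588 is 377; 588 − 377 = 211
largest Fibonacci ≤ 211 is 144; 211 − 144 = 67
largest Fibonacci ≤ 67 is 55; 67 − 55 = 12
largest Fibonacci ≤ 12 is 8; 12 − 8 = 4
largest Fibonacci ≤ 4 is 3; 4 − 3 = 1
largest Fibonacci ≤ 1 is 1; 1 − 1 = 0
So 1575 = 987 + 377 + 144 + 55 + 8 + 3 + 1, with no two terms consecutive in the sequence.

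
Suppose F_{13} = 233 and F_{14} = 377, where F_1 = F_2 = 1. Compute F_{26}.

121393

By the doubling identity F_{2k} = F_k(2F_{k+1} − F_k): F_{26} = 233·(2·377 − 233) = 233·521 = 121393.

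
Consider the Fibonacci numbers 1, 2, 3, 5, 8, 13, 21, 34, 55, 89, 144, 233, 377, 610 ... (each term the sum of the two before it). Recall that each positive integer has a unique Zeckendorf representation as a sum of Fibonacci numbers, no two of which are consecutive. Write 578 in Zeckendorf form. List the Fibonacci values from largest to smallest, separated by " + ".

377 + 144 + 55 + 2

largest Fibonacci ≤ 578 is 377; 578 − 377 = 201
largest Fibonacci ≤ 201 is 144; 201 − 144 = 57
largest Fibonacci ≤ 57 is 55; 57 − 55 = 2
largest Fibonacci ≤ 2 is 2; 2 − 2 = 0
So 578 = 377 + 144 + 55 + 2, with no two terms consecutive in the sequence.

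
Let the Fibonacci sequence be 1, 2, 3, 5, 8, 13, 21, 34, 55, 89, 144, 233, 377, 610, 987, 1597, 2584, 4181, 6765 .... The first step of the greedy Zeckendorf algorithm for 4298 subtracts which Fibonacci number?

4181 ≤ 4298 < 6765, so the largest Fibonacci number not exceeding 4298 is 4181.

4181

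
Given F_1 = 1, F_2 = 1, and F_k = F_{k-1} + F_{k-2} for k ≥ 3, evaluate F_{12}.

144

Iterating the recurrence up to F_{8} = 21 and F_{7} = 13:
F_{9} = F_{8} + F_{7} = 21 + 13 = 34
F_{10} = F_{9} + F_{8} = 34 + 21 = 55
F_{11} = F_{10} + F_{9} = 55 + 34 = 89
F_{12} = F_{11} + F_{10} = 89 + 55 = 144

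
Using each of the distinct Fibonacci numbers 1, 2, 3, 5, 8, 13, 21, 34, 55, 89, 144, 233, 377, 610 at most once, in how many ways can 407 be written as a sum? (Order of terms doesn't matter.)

10

Each representation comes from the Zeckendorf form by replacing some F_k with F_{k−1} + F_{k−2} where possible.
407 = 377+21+8+1 = 377+21+5+3+1 = 233+144+21+8+1 = 377+13+8+5+3+1 = … (6 more), for 10 in all.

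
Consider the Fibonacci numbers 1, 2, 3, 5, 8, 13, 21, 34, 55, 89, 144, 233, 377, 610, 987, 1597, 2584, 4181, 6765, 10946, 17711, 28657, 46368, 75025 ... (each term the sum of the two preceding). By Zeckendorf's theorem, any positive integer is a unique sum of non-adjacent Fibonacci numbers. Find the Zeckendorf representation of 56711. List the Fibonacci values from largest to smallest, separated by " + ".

Repeatedly subtract the largest Fibonacci number that fits:
56711 − 46368 = 10343
10343 − 6765 = 3578
3578 − 2584 = 994
994 − 987 = 7
7 − 5 = 2
2 − 2 = 0
So 56711 = 46368 + 6765 + 2584 + 987 + 5 + 2, with no two terms consecutive in the sequence.

46368 + 6765 + 2584 + 987 + 5 + 2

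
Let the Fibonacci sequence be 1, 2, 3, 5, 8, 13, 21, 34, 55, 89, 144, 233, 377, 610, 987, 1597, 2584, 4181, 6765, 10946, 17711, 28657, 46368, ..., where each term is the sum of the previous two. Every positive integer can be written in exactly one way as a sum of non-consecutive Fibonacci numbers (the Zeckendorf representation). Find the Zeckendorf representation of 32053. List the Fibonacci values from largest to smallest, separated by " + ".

largest Fibonacci ≤ 32053 is 28657; 32053 − 28657 = 3396
largest Fibonacci ≤ 3396 is 2584; 3396 − 2584 = 812
largest Fibonacci ≤ 812 is 610; 812 − 610 = 202
largest Fibonacci ≤ 202 is 144; 202 − 144 = 58
largest Fibonacci ≤ 58 is 55; 58 − 55 = 3
largest Fibonacci ≤ 3 is 3; 3 − 3 = 0
So 32053 = 28657 + 2584 + 610 + 144 + 55 + 3, with no two terms consecutive in the sequence.

28657 + 2584 + 610 + 144 + 55 + 3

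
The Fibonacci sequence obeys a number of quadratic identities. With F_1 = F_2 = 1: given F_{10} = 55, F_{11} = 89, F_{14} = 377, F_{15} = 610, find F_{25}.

75025

By the addition formula F_{m+n} = F_m F_{n+1} + F_{m−1} F_n with m=15, n=10: F_{25} = 610·89 + 377·55 = 54290 + 20735 = 75025.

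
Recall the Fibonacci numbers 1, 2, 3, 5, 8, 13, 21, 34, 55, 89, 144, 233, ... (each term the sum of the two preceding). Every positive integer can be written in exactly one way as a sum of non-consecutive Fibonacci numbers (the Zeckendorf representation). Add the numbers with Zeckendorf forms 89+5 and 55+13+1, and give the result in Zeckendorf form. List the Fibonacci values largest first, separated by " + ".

144 + 13 + 5 + 1

The two numbers are 94 and 69, so their sum is 163.
Greedy algorithm:
take 144 (≤ 163); 163 − 144 = 19
take 13 (≤ 19); 19 − 13 = 6
take 5 (≤ 6); 6 − 5 = 1
take 1 (≤ 1); 1 − 1 = 0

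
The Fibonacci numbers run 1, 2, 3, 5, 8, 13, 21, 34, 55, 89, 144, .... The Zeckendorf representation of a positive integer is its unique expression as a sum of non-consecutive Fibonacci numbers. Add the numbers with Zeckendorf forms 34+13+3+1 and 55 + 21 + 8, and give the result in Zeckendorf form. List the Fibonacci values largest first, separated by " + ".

The two numbers are 51 and 84, so their sum is 135.
Repeatedly subtract the largest Fibonacci number that fits:
take 89 (≤ 135); 135 − 89 = 46
take 34 (≤ 46); 46 − 34 = 12
take 8 (≤ 12); 12 − 8 = 4
take 3 (≤ 4); 4 − 3 = 1
take 1 (≤ 1); 1 − 1 = 0

89 + 34 + 8 + 3 + 1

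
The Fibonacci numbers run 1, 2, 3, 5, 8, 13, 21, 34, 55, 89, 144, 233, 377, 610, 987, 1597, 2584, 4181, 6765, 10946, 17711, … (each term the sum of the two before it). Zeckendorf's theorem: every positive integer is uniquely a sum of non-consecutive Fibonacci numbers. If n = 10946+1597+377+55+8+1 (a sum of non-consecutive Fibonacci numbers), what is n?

12984

10946+1597+377+55+8+1 = 12984.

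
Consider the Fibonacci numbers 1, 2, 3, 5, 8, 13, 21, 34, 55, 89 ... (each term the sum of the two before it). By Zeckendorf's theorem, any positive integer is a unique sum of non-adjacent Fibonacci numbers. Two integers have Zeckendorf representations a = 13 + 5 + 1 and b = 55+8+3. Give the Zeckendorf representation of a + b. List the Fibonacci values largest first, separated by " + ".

The two numbers are 19 and 66, so their sum is 85.
Greedy algorithm:
subtract 55 from 85: 30 remains
subtract 21 from 30: 9 remains
subtract 8 from 9: 1 remains
subtract 1 from 1: 0 remains

55 + 21 + 8 + 1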